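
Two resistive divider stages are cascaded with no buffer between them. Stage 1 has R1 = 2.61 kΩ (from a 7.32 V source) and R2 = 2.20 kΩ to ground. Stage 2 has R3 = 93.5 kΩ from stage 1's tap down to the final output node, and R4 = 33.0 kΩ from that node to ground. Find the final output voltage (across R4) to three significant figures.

V_out ≈ 0.865 V

Stage 2 presents R3+R4 = 126.5 kΩ as a load on stage 1's tap.
Stage 1's lower leg becomes R2‖(R3+R4) = 2.162 kΩ, so V_mid = 7.32 × 2.162/4.772 = 3.317 V.
Stage 2 is itself unloaded: V_out = V_mid × R4/(R3+R4) = 3.317 × 33.0/126.5 = 0.865 V.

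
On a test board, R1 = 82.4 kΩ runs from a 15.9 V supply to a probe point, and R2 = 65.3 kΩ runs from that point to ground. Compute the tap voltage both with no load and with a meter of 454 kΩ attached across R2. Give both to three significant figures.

Unloaded: 7.03 V; loaded: 6.51 V

Open-circuit: V = 15.9 × 65.3/(82.4 + 65.3) = 7.03 V.
With the load, R2 becomes R2‖R_L = 57.09 kΩ, so V = 15.9 × 57.09/139.5 = 6.51 V.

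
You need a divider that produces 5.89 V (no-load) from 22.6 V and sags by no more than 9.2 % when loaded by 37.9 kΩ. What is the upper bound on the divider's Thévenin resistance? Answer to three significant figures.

Loading drop = R_th/(R_th + R_L) ≤ 0.0920, so R_th ≤ R_L · ε/(1−ε) = 37.9 kΩ × 0.0920/0.9080 = 3.84 kΩ.

R_th ≤ 3.84 kΩ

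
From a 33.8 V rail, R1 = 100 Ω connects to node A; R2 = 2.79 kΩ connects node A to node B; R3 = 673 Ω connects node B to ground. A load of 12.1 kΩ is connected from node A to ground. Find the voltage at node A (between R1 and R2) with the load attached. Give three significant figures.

V ≈ 32.6 V

Below node A the series string R2+R3 = 3463 Ω sits in parallel with the 12100 Ω load: 2692 Ω.
V_A = 33.8 × 2692/(100 + 2692) = 32.6 V.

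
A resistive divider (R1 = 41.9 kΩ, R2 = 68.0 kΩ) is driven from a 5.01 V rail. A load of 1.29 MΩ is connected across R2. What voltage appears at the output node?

The load sits in parallel with R2: R2‖R_L = (68.0 × 1290) / (68.0 + 1290) = 64.59 kΩ.
V_out = 5.01 × 64.59 / (41.9 + 64.59) = 5.01 × 64.59/106.5 = 3.04 V.
(Unloaded it would have been 3.10 V.)

V_out ≈ 3.04 V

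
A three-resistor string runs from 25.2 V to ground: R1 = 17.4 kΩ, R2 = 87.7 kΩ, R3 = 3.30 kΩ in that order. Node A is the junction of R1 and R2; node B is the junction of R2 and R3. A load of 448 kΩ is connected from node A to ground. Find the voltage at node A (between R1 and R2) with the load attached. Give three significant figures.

Below node A the series string R2+R3 = 91.00 kΩ sits in parallel with the 448 kΩ load: 75.64 kΩ.
V_A = 25.2 × 75.64/(17.4 + 75.64) = 20.5 V.

V ≈ 20.5 V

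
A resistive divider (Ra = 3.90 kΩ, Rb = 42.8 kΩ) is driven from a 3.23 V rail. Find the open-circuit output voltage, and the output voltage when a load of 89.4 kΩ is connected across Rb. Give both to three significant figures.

Unloaded: 2.96 V; loaded: 2.85 V

Open-circuit: V = 3.23 × 42.8/(3.90 + 42.8) = 2.96 V.
With the load, Rb becomes Rb‖R_L = 28.94 kΩ, so V = 3.23 × 28.94/32.84 = 2.85 V.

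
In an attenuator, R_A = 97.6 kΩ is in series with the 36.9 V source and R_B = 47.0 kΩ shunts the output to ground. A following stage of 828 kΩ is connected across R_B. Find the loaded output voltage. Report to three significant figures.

The load sits in parallel with R_B: R_B‖R_L = (47.0 × 828) / (47.0 + 828) = 44.48 kΩ.
V_out = 36.9 × 44.48 / (97.6 + 44.48) = 36.9 × 44.48/142.1 = 11.6 V.

V_out ≈ 11.6 V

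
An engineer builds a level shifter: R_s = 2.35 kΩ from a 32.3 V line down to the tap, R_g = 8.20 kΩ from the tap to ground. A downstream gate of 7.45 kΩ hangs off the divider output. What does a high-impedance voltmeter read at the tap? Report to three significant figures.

V_out ≈ 20.2 V

The load sits in parallel with R_g: R_g‖R_L = (8.20 × 7.45) / (8.20 + 7.45) = 3.904 kΩ.
V_out = 32.3 × 3.904 / (2.35 + 3.904) = 32.3 × 3.904/6.254 = 20.2 V.
(Unloaded it would have been 25.1 V.)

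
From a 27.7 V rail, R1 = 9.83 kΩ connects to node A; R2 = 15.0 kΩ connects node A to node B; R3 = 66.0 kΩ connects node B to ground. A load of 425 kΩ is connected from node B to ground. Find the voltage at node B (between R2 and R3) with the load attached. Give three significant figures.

At node B, R3 is in parallel with the load: R3‖R_L = 57.13 kΩ.
Below node A the resistance is R2 + (R3‖R_L) = 72.13 kΩ, so V_A = 27.7 × 72.13/81.96 = 24.38 V.
Then V_B = V_A × (R3‖R_L)/(R2 + R3‖R_L) = 24.38 × 57.13/72.13 = 19.3 V.

V ≈ 19.3 V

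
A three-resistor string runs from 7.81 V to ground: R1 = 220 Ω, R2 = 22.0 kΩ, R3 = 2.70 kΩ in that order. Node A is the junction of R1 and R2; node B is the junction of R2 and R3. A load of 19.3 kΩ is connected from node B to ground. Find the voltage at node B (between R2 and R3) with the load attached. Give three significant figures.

At node B, R3 is in parallel with the load: R3‖R_L = 2369 Ω.
Below node A the resistance is R2 + (R3‖R_L) = 24370 Ω, so V_A = 7.81 × 24370/24590 = 7.740 V.
Then V_B = V_A × (R3‖R_L)/(R2 + R3‖R_L) = 7.740 × 2369/24370 = 0.752 V.

V ≈ 0.752 V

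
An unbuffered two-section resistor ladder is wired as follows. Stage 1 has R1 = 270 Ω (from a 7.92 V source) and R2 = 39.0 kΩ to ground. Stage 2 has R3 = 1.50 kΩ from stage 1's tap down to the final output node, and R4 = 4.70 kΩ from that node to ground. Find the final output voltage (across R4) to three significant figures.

V_out ≈ 5.72 V

Stage 2 presents R3+R4 = 6200 Ω as a load on stage 1's tap.
Stage 1's lower leg becomes R2‖(R3+R4) = 5350 Ω, so V_mid = 7.92 × 5350/5620 = 7.539 V.
Stage 2 is itself unloaded: V_out = V_mid × R4/(R3+R4) = 7.539 × 4700/6200 = 5.72 V.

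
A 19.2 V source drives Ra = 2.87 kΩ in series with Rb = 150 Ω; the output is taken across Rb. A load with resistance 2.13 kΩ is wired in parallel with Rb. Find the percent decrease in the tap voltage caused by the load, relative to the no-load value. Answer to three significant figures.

6.27 %

The divider's output (Thévenin) resistance is Ra‖Rb = 142.5 Ω.
Fractional drop under load = R_th/(R_th + R_L) = 142.5 / (142.5 + 2130) = 0.06273.
So the output falls by 6.27 %.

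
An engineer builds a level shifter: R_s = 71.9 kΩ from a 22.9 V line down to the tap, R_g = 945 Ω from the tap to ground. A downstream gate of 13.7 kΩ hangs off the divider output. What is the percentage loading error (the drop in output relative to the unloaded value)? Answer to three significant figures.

The divider's output (Thévenin) resistance is R_s‖R_g = 932.7 Ω.
Fractional drop under load = R_th/(R_th + R_L) = 932.7 / (932.7 + 13700) = 0.06374.
So the output falls by 6.37 %.

6.37 %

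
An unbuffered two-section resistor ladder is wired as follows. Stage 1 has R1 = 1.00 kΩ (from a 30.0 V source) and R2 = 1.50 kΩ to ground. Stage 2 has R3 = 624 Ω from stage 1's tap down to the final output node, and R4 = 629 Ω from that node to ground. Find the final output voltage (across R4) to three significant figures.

V_out ≈ 6.11 V

Stage 2 presents R3+R4 = 1253 Ω as a load on stage 1's tap.
Stage 1's lower leg becomes R2‖(R3+R4) = 682.7 Ω, so V_mid = 30.0 × 682.7/1683 = 12.17 V.
Stage 2 is itself unloaded: V_out = V_mid × R4/(R3+R4) = 12.17 × 629/1253 = 6.11 V.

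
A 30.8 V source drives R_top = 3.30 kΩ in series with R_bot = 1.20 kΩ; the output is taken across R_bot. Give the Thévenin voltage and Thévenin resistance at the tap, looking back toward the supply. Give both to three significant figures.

V_th = 8.21 V, R_th = 880 Ω

V_th is the open-circuit tap voltage: 30.8 × 1.20/(3.30 + 1.20) = 8.21 V.
With the supply zeroed, R_top and R_bot appear in parallel from the tap: R_th = R_top‖R_bot = (3.30 × 1.20)/4.500 = 880 Ω.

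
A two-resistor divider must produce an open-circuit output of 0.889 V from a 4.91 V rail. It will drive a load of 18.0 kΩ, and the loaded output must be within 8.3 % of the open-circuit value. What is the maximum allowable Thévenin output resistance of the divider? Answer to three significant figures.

R_th ≤ 1.63 kΩ

Loading drop = R_th/(R_th + R_L) ≤ 0.0830, so R_th ≤ R_L · ε/(1−ε) = 18.0 kΩ × 0.0830/0.9170 = 1.63 kΩ.
(Any R1, R2 with R2/(R1+R2) = 0.181 and R1‖R2 ≤ 1.63 kΩ will meet the spec.)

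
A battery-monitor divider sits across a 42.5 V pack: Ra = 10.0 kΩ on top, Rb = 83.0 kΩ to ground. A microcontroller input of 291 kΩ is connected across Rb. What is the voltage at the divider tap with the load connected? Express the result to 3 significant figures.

The load sits in parallel with Rb: Rb‖R_L = (83.0 × 291) / (83.0 + 291) = 64.58 kΩ.
V_out = 42.5 × 64.58 / (10.0 + 64.58) = 42.5 × 64.58/74.58 = 36.8 V.
(Unloaded it would have been 37.9 V.)

V_out ≈ 36.8 V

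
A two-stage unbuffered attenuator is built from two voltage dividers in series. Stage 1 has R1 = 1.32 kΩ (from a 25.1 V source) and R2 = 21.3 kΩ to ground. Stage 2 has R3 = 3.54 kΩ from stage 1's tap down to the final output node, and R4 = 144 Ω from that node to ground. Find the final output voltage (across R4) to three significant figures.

V_out ≈ 0.691 V

Stage 2 presents R3+R4 = 3684 Ω as a load on stage 1's tap.
Stage 1's lower leg becomes R2‖(R3+R4) = 3141 Ω, so V_mid = 25.1 × 3141/4461 = 17.67 V.
Stage 2 is itself unloaded: V_out = V_mid × R4/(R3+R4) = 17.67 × 144/3684 = 0.691 V.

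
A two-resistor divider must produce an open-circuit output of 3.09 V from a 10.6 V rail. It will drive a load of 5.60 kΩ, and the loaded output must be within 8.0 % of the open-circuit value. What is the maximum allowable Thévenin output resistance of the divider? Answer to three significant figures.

R_th ≤ 487 Ω

Loading drop = R_th/(R_th + R_L) ≤ 0.0800, so R_th ≤ R_L · ε/(1−ε) = 5.60 kΩ × 0.0800/0.9200 = 487 Ω.
(Any R1, R2 with R2/(R1+R2) = 0.292 and R1‖R2 ≤ 487 Ω will meet the spec.)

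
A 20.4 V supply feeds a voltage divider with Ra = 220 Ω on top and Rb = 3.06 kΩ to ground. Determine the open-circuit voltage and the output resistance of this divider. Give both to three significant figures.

V_th = 19.0 V, R_th = 205 Ω

V_th is the open-circuit tap voltage: 20.4 × 3060/(220 + 3060) = 19.0 V.
With the supply zeroed, Ra and Rb appear in parallel from the tap: R_th = Ra‖Rb = (220 × 3060)/3280 = 205 Ω.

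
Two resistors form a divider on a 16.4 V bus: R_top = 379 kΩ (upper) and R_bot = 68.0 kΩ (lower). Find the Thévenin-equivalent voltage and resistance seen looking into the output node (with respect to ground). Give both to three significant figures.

V_th is the open-circuit tap voltage: 16.4 × 68.0/(379 + 68.0) = 2.49 V.
With the supply zeroed, R_top and R_bot appear in parallel from the tap: R_th = R_top‖R_bot = (379 × 68.0)/447.0 = 57.7 kΩ.

V_th = 2.49 V, R_th = 57.7 kΩ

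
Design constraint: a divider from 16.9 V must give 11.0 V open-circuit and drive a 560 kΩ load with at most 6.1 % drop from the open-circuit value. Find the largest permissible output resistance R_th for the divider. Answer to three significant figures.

Loading drop = R_th/(R_th + R_L) ≤ 0.0610, so R_th ≤ R_L · ε/(1−ε) = 560 kΩ × 0.0610/0.9390 = 36.4 kΩ.

R_th ≤ 36.4 kΩ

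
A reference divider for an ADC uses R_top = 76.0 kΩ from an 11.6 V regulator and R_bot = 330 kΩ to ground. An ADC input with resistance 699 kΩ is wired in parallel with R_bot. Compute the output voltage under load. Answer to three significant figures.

V_out ≈ 8.66 V

The load sits in parallel with R_bot: R_bot‖R_L = (330 × 699) / (330 + 699) = 224.2 kΩ.
V_out = 11.6 × 224.2 / (76.0 + 224.2) = 11.6 × 224.2/300.2 = 8.66 V.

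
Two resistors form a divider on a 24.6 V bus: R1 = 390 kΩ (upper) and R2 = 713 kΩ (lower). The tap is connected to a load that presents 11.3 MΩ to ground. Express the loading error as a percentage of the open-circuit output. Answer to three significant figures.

2.18 %

The divider's output (Thévenin) resistance is R1‖R2 = 252.1 kΩ.
Fractional drop under load = R_th/(R_th + R_L) = 252.1 / (252.1 + 11300) = 0.02182.
So the output falls by 2.18 %.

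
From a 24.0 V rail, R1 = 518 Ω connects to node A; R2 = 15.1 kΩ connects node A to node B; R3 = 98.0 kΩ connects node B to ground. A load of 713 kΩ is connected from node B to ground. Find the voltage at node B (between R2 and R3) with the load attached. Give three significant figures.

V ≈ 20.3 V

At node B, R3 is in parallel with the load: R3‖R_L = 86160 Ω.
Below node A the resistance is R2 + (R3‖R_L) = 101300 Ω, so V_A = 24.0 × 101300/101800 = 23.88 V.
Then V_B = V_A × (R3‖R_L)/(R2 + R3‖R_L) = 23.88 × 86160/101300 = 20.3 V.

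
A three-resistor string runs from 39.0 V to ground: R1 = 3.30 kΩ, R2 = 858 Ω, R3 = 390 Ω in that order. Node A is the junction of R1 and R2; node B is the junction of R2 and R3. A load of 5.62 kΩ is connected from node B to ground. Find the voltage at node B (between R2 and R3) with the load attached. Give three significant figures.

V ≈ 3.14 V

At node B, R3 is in parallel with the load: R3‖R_L = 364.7 Ω.
Below node A the resistance is R2 + (R3‖R_L) = 1223 Ω, so V_A = 39.0 × 1223/4523 = 10.54 V.
Then V_B = V_A × (R3‖R_L)/(R2 + R3‖R_L) = 10.54 × 364.7/1223 = 3.14 V.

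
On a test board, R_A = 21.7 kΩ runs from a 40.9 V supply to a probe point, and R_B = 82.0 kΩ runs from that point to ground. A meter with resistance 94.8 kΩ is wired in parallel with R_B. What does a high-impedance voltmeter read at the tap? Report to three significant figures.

V_out ≈ 27.4 V

The load sits in parallel with R_B: R_B‖R_L = (82.0 × 94.8) / (82.0 + 94.8) = 43.97 kΩ.
V_out = 40.9 × 43.97 / (21.7 + 43.97) = 40.9 × 43.97/65.67 = 27.4 V.
(Unloaded it would have been 32.3 V.)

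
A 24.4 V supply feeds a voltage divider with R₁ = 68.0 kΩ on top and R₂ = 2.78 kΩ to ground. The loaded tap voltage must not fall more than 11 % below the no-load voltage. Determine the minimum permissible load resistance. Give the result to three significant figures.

R_L(min) ≈ 21.6 kΩ

Output resistance R_th = R₁‖R₂ = (68.0 × 2.78)/70.78 = 2.671 kΩ.
The fractional drop is R_th/(R_th + R_L); requiring this ≤ 0.110 gives R_L ≥ R_th(1/0.110 − 1) = 2.671 × 8.091 = 21.6 kΩ.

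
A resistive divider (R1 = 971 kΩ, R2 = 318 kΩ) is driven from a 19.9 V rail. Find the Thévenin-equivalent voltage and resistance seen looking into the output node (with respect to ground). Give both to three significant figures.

V_th is the open-circuit tap voltage: 19.9 × 318/(971 + 318) = 4.91 V.
With the supply zeroed, R1 and R2 appear in parallel from the tap: R_th = R1‖R2 = (971 × 318)/1289 = 240 kΩ.

V_th = 4.91 V, R_th = 240 kΩ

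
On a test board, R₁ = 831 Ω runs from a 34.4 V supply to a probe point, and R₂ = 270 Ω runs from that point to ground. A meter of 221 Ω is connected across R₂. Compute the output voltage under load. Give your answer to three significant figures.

The load sits in parallel with R₂: R₂‖R_L = (270 × 221) / (270 + 221) = 121.5 Ω.
V_out = 34.4 × 121.5 / (831 + 121.5) = 34.4 × 121.5/952.5 = 4.39 V.
(Unloaded it would have been 8.44 V.)

V_out ≈ 4.39 V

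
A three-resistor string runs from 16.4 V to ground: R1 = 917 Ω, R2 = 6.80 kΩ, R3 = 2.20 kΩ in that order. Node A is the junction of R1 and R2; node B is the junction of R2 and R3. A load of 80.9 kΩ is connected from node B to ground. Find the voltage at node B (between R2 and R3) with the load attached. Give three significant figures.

V ≈ 3.56 V

At node B, R3 is in parallel with the load: R3‖R_L = 2142 Ω.
Below node A the resistance is R2 + (R3‖R_L) = 8942 Ω, so V_A = 16.4 × 8942/9859 = 14.87 V.
Then V_B = V_A × (R3‖R_L)/(R2 + R3‖R_L) = 14.87 × 2142/8942 = 3.56 V.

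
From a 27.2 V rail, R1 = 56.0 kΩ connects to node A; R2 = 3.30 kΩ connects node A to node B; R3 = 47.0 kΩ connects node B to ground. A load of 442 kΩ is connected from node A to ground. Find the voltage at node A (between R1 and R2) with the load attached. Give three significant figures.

V ≈ 12.1 V

Below node A the series string R2+R3 = 50.30 kΩ sits in parallel with the 442 kΩ load: 45.16 kΩ.
V_A = 27.2 × 45.16/(56.0 + 45.16) = 12.1 V.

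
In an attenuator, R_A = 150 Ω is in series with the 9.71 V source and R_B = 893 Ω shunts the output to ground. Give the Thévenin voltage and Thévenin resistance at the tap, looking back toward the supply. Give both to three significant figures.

V_th is the open-circuit tap voltage: 9.71 × 893/(150 + 893) = 8.31 V.
With the supply zeroed, R_A and R_B appear in parallel from the tap: R_th = R_A‖R_B = (150 × 893)/1043 = 128 Ω.

V_th = 8.31 V, R_th = 128 Ω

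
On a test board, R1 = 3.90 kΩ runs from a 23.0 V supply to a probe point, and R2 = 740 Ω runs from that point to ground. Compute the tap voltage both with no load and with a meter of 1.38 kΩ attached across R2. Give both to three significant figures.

Unloaded: 3.67 V; loaded: 2.53 V

Open-circuit: V = 23.0 × 740/(3900 + 740) = 3.67 V.
With the load, R2 becomes R2‖R_L = 481.7 Ω, so V = 23.0 × 481.7/4382 = 2.53 V.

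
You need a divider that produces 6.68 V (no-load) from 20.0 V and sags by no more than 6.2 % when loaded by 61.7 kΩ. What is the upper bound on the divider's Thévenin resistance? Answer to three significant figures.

R_th ≤ 4.08 kΩ

Loading drop = R_th/(R_th + R_L) ≤ 0.0620, so R_th ≤ R_L · ε/(1−ε) = 61.7 kΩ × 0.0620/0.9380 = 4.08 kΩ.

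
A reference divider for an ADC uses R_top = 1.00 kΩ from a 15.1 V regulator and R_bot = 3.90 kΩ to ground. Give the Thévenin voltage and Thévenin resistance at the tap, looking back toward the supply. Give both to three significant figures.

V_th is the open-circuit tap voltage: 15.1 × 3.90/(1.00 + 3.90) = 12.0 V.
With the supply zeroed, R_top and R_bot appear in parallel from the tap: R_th = R_top‖R_bot = (1.00 × 3.90)/4.900 = 796 Ω.

V_th = 12.0 V, R_th = 796 Ω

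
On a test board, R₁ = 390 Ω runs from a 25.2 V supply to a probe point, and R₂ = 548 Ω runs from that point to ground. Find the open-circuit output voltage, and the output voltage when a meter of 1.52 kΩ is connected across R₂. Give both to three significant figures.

Open-circuit: V = 25.2 × 548/(390 + 548) = 14.7 V.
With the load, R₂ becomes R₂‖R_L = 402.8 Ω, so V = 25.2 × 402.8/792.8 = 12.8 V.

Unloaded: 14.7 V; loaded: 12.8 V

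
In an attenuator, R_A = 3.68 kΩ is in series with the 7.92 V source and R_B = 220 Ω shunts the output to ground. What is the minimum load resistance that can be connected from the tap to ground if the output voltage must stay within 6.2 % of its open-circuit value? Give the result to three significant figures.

R_L(min) ≈ 3.14 kΩ

Output resistance R_th = R_A‖R_B = (3680 × 220)/3900 = 207.6 Ω.
The fractional drop is R_th/(R_th + R_L); requiring this ≤ 0.0620 gives R_L ≥ R_th(1/0.0620 − 1) = 207.6 × 15.13 = 3.14 kΩ.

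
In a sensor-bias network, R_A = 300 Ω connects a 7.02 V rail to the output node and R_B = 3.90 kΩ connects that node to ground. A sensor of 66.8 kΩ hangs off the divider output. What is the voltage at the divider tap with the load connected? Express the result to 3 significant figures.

V_out ≈ 6.49 V

The load sits in parallel with R_B: R_B‖R_L = (3900 × 66800) / (3900 + 66800) = 3685 Ω.
V_out = 7.02 × 3685 / (300 + 3685) = 7.02 × 3685/3985 = 6.49 V.
(Unloaded it would have been 6.52 V.)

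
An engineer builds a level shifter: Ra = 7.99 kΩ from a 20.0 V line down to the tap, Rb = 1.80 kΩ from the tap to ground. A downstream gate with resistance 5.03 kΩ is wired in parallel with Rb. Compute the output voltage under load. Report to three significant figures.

V_out ≈ 2.85 V

The load sits in parallel with Rb: Rb‖R_L = (1.80 × 5.03) / (1.80 + 5.03) = 1.326 kΩ.
V_out = 20.0 × 1.326 / (7.99 + 1.326) = 20.0 × 1.326/9.316 = 2.85 V.
(Unloaded it would have been 3.68 V.)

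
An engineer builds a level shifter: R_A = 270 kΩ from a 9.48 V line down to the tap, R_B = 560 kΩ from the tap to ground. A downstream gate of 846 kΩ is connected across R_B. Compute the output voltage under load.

The load sits in parallel with R_B: R_B‖R_L = (560 × 846) / (560 + 846) = 337.0 kΩ.
V_out = 9.48 × 337.0 / (270 + 337.0) = 9.48 × 337.0/607.0 = 5.26 V.
(Unloaded it would have been 6.40 V.)

V_out ≈ 5.26 V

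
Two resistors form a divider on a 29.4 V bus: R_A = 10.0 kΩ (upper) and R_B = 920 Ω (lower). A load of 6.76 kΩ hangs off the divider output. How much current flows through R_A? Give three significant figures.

R_B‖R_L = 809.8 Ω, so the source sees R_A + R_B‖R_L = 10810 Ω.
I = 29.4 V / 10810 Ω = 2.72 mA.

I ≈ 2.72 mA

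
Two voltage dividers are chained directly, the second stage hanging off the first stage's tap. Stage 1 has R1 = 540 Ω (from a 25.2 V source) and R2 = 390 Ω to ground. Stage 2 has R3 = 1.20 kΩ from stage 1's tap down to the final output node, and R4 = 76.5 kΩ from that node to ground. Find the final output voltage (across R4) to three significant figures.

Stage 2 presents R3+R4 = 77700 Ω as a load on stage 1's tap.
Stage 1's lower leg becomes R2‖(R3+R4) = 388.1 Ω, so V_mid = 25.2 × 388.1/928.1 = 10.54 V.
Stage 2 is itself unloaded: V_out = V_mid × R4/(R3+R4) = 10.54 × 76500/77700 = 10.4 V.

V_out ≈ 10.4 V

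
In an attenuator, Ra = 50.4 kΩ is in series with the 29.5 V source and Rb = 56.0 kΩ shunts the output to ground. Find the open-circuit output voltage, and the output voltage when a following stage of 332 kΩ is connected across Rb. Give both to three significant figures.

Unloaded: 15.5 V; loaded: 14.4 V

Open-circuit: V = 29.5 × 56.0/(50.4 + 56.0) = 15.5 V.
With the load, Rb becomes Rb‖R_L = 47.92 kΩ, so V = 29.5 × 47.92/98.32 = 14.4 V.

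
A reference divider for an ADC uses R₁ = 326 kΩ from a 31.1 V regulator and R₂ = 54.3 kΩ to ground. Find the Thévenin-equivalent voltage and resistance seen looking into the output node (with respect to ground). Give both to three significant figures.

V_th = 4.44 V, R_th = 46.5 kΩ

V_th is the open-circuit tap voltage: 31.1 × 54.3/(326 + 54.3) = 4.44 V.
With the supply zeroed, R₁ and R₂ appear in parallel from the tap: R_th = R₁‖R₂ = (326 × 54.3)/380.3 = 46.5 kΩ.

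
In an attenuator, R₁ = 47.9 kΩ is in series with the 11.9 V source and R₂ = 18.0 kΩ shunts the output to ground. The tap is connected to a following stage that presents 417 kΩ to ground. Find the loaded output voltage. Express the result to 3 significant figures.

V_out ≈ 3.15 V

The load sits in parallel with R₂: R₂‖R_L = (18.0 × 417) / (18.0 + 417) = 17.26 kΩ.
V_out = 11.9 × 17.26 / (47.9 + 17.26) = 11.9 × 17.26/65.16 = 3.15 V.
(Unloaded it would have been 3.25 V.)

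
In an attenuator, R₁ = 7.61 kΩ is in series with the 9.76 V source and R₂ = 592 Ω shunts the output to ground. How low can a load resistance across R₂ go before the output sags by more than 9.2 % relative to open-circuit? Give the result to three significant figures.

R_L(min) ≈ 5.42 kΩ

Output resistance R_th = R₁‖R₂ = (7610 × 592)/8202 = 549.3 Ω.
The fractional drop is R_th/(R_th + R_L); requiring this ≤ 0.0920 gives R_L ≥ R_th(1/0.0920 − 1) = 549.3 × 9.870 = 5.42 kΩ.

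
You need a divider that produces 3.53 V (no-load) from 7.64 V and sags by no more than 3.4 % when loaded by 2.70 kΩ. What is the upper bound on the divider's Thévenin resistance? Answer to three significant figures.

R_th ≤ 95.0 Ω

Loading drop = R_th/(R_th + R_L) ≤ 0.0340, so R_th ≤ R_L · ε/(1−ε) = 2.70 kΩ × 0.0340/0.9660 = 95.0 Ω.
(Any R1, R2 with R2/(R1+R2) = 0.462 and R1‖R2 ≤ 95.0 Ω will meet the spec.)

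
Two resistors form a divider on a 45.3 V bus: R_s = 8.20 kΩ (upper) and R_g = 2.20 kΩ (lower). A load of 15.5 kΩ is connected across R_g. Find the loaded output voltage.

The load sits in parallel with R_g: R_g‖R_L = (2.20 × 15.5) / (2.20 + 15.5) = 1.927 kΩ.
V_out = 45.3 × 1.927 / (8.20 + 1.927) = 45.3 × 1.927/10.13 = 8.62 V.

V_out ≈ 8.62 V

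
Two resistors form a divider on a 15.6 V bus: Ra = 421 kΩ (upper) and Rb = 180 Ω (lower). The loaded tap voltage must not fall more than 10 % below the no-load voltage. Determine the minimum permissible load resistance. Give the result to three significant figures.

R_L(min) ≈ 1.62 kΩ

Output resistance R_th = Ra‖Rb = (421000 × 180)/421200 = 179.9 Ω.
The fractional drop is R_th/(R_th + R_L); requiring this ≤ 0.100 gives R_L ≥ R_th(1/0.100 − 1) = 179.9 × 9.000 = 1.62 kΩ.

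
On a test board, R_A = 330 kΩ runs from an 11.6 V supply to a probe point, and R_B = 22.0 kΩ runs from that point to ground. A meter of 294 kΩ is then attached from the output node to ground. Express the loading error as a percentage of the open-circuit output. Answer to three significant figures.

6.56 %

The divider's output (Thévenin) resistance is R_A‖R_B = 20.62 kΩ.
Fractional drop under load = R_th/(R_th + R_L) = 20.62 / (20.62 + 294) = 0.06555.
So the output falls by 6.56 %.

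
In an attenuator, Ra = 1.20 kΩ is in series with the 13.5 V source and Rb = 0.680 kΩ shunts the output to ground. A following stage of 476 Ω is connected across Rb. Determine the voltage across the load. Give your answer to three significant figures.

V_out ≈ 2.55 V

The load sits in parallel with Rb: Rb‖R_L = (680 × 476) / (680 + 476) = 280.0 Ω.
V_out = 13.5 × 280.0 / (1200 + 280.0) = 13.5 × 280.0/1480 = 2.55 V.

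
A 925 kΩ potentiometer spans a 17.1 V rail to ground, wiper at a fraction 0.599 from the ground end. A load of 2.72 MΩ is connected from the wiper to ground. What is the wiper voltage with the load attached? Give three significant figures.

The wiper splits the pot into (1−α)R = 370.9 kΩ above and αR = 554.1 kΩ below.
Lower section ‖ load = 460.3 kΩ.
V_wiper = 17.1 × 460.3/(370.9 + 460.3) = 9.47 V.

V ≈ 9.47 V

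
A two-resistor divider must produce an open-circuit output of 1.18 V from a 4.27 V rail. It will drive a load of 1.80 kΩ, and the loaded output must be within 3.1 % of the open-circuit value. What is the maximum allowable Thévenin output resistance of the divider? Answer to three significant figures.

Loading drop = R_th/(R_th + R_L) ≤ 0.0310, so R_th ≤ R_L · ε/(1−ε) = 1.80 kΩ × 0.0310/0.9690 = 57.6 Ω.

R_th ≤ 57.6 Ω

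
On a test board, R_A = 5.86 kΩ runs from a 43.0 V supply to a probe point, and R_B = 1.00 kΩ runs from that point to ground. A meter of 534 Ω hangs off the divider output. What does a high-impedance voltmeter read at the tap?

The load sits in parallel with R_B: R_B‖R_L = (1000 × 534) / (1000 + 534) = 348.1 Ω.
V_out = 43.0 × 348.1 / (5860 + 348.1) = 43.0 × 348.1/6208 = 2.41 V.

V_out ≈ 2.41 V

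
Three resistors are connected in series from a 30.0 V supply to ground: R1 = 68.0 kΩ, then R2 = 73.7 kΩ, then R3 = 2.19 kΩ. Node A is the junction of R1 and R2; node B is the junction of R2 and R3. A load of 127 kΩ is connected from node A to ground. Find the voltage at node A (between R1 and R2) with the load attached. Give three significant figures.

Below node A the series string R2+R3 = 75.89 kΩ sits in parallel with the 127 kΩ load: 47.50 kΩ.
V_A = 30.0 × 47.50/(68.0 + 47.50) = 12.3 V.

V ≈ 12.3 V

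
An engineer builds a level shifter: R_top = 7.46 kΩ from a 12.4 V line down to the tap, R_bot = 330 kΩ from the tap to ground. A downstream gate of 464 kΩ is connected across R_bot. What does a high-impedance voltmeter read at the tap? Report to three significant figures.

The load sits in parallel with R_bot: R_bot‖R_L = (330 × 464) / (330 + 464) = 192.8 kΩ.
V_out = 12.4 × 192.8 / (7.46 + 192.8) = 12.4 × 192.8/200.3 = 11.9 V.
(Unloaded it would have been 12.1 V.)

V_out ≈ 11.9 V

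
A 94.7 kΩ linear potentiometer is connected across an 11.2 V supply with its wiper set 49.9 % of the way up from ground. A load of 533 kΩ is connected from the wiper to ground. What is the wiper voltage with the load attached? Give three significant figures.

V ≈ 5.35 V

The wiper splits the pot into (1−α)R = 47.44 kΩ above and αR = 47.26 kΩ below.
Lower section ‖ load = 43.41 kΩ.
V_wiper = 11.2 × 43.41/(47.44 + 43.41) = 5.35 V.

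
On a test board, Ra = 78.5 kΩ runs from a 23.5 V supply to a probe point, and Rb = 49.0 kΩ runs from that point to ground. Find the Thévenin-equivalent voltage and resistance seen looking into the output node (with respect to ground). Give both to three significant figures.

V_th is the open-circuit tap voltage: 23.5 × 49.0/(78.5 + 49.0) = 9.03 V.
With the supply zeroed, Ra and Rb appear in parallel from the tap: R_th = Ra‖Rb = (78.5 × 49.0)/127.5 = 30.2 kΩ.

V_th = 9.03 V, R_th = 30.2 kΩ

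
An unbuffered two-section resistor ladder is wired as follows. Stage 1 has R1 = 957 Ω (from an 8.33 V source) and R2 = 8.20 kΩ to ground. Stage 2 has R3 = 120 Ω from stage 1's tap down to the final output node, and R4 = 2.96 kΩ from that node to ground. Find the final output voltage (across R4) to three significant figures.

V_out ≈ 5.61 V

Stage 2 presents R3+R4 = 3080 Ω as a load on stage 1's tap.
Stage 1's lower leg becomes R2‖(R3+R4) = 2239 Ω, so V_mid = 8.33 × 2239/3196 = 5.836 V.
Stage 2 is itself unloaded: V_out = V_mid × R4/(R3+R4) = 5.836 × 2960/3080 = 5.61 V.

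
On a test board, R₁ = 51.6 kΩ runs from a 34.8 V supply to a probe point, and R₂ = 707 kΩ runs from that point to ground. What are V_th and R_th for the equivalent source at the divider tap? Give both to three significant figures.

V_th is the open-circuit tap voltage: 34.8 × 707/(51.6 + 707) = 32.4 V.
With the supply zeroed, R₁ and R₂ appear in parallel from the tap: R_th = R₁‖R₂ = (51.6 × 707)/758.6 = 48.1 kΩ.

V_th = 32.4 V, R_th = 48.1 kΩ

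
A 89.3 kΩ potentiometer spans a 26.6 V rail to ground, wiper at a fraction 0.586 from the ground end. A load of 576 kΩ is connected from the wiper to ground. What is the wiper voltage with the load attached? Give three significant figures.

V ≈ 15.0 V

The wiper splits the pot into (1−α)R = 36.97 kΩ above and αR = 52.33 kΩ below.
Lower section ‖ load = 47.97 kΩ.
V_wiper = 26.6 × 47.97/(36.97 + 47.97) = 15.0 V.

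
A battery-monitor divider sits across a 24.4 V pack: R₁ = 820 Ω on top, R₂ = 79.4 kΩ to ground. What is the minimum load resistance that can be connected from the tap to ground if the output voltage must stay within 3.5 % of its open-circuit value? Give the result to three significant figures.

Output resistance R_th = R₁‖R₂ = (820 × 79400)/80220 = 811.6 Ω.
The fractional drop is R_th/(R_th + R_L); requiring this ≤ 0.0350 gives R_L ≥ R_th(1/0.0350 − 1) = 811.6 × 27.57 = 22.4 kΩ.

R_L(min) ≈ 22.4 kΩ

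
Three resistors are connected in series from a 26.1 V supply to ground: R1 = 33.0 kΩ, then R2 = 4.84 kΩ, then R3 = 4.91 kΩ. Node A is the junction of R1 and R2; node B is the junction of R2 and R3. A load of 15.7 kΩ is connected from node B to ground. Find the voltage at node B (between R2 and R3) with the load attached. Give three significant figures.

At node B, R3 is in parallel with the load: R3‖R_L = 3.740 kΩ.
Below node A the resistance is R2 + (R3‖R_L) = 8.580 kΩ, so V_A = 26.1 × 8.580/41.58 = 5.386 V.
Then V_B = V_A × (R3‖R_L)/(R2 + R3‖R_L) = 5.386 × 3.740/8.580 = 2.35 V.

V ≈ 2.35 V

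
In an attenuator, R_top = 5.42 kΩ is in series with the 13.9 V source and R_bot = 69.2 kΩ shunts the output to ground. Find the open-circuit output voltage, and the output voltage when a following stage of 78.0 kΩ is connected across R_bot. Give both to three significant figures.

Unloaded: 12.9 V; loaded: 12.1 V

Open-circuit: V = 13.9 × 69.2/(5.42 + 69.2) = 12.9 V.
With the load, R_bot becomes R_bot‖R_L = 36.67 kΩ, so V = 13.9 × 36.67/42.09 = 12.1 V.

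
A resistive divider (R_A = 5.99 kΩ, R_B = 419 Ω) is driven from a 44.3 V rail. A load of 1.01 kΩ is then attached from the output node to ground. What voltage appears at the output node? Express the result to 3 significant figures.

V_out ≈ 2.09 V

The load sits in parallel with R_B: R_B‖R_L = (419 × 1010) / (419 + 1010) = 296.1 Ω.
V_out = 44.3 × 296.1 / (5990 + 296.1) = 44.3 × 296.1/6286 = 2.09 V.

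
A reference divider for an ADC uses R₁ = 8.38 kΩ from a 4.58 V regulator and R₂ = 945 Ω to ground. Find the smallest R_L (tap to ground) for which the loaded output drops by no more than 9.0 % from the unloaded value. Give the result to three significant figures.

R_L(min) ≈ 8.59 kΩ

Output resistance R_th = R₁‖R₂ = (8380 × 945)/9325 = 849.2 Ω.
The fractional drop is R_th/(R_th + R_L); requiring this ≤ 0.0900 gives R_L ≥ R_th(1/0.0900 − 1) = 849.2 × 10.11 = 8.59 kΩ.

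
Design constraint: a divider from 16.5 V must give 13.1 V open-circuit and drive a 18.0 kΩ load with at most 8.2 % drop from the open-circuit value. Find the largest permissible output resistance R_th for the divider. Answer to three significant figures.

Loading drop = R_th/(R_th + R_L) ≤ 0.0820, so R_th ≤ R_L · ε/(1−ε) = 18.0 kΩ × 0.0820/0.9180 = 1.61 kΩ.

R_th ≤ 1.61 kΩ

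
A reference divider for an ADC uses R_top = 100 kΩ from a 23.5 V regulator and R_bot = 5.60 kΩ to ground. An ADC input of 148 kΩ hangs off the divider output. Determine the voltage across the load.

V_out ≈ 1.20 V

The load sits in parallel with R_bot: R_bot‖R_L = (5.60 × 148) / (5.60 + 148) = 5.396 kΩ.
V_out = 23.5 × 5.396 / (100 + 5.396) = 23.5 × 5.396/105.4 = 1.20 V.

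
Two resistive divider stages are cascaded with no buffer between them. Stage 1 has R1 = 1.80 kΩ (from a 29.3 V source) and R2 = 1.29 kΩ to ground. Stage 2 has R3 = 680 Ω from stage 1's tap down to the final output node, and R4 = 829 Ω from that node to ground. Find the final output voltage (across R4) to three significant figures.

V_out ≈ 4.49 V

Stage 2 presents R3+R4 = 1509 Ω as a load on stage 1's tap.
Stage 1's lower leg becomes R2‖(R3+R4) = 695.5 Ω, so V_mid = 29.3 × 695.5/2495 = 8.166 V.
Stage 2 is itself unloaded: V_out = V_mid × R4/(R3+R4) = 8.166 × 829/1509 = 4.49 V.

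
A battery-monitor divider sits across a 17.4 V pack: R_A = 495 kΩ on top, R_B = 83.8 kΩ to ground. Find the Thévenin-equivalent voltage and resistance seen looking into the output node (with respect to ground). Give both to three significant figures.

V_th = 2.52 V, R_th = 71.7 kΩ

V_th is the open-circuit tap voltage: 17.4 × 83.8/(495 + 83.8) = 2.52 V.
With the supply zeroed, R_A and R_B appear in parallel from the tap: R_th = R_A‖R_B = (495 × 83.8)/578.8 = 71.7 kΩ.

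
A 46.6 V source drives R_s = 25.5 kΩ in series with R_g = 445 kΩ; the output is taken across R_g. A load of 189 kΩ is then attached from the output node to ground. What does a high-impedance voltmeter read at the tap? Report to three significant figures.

V_out ≈ 39.1 V

The load sits in parallel with R_g: R_g‖R_L = (445 × 189) / (445 + 189) = 132.7 kΩ.
V_out = 46.6 × 132.7 / (25.5 + 132.7) = 46.6 × 132.7/158.2 = 39.1 V.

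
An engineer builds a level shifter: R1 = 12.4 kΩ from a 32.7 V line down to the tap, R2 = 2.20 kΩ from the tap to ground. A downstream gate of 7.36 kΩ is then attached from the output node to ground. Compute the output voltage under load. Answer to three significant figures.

The load sits in parallel with R2: R2‖R_L = (2.20 × 7.36) / (2.20 + 7.36) = 1.694 kΩ.
V_out = 32.7 × 1.694 / (12.4 + 1.694) = 32.7 × 1.694/14.09 = 3.93 V.
(Unloaded it would have been 4.93 V.)

V_out ≈ 3.93 V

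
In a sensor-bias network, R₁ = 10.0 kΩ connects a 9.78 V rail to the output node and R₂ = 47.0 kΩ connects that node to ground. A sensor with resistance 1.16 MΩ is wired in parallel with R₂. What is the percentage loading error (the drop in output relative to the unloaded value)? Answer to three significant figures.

The divider's output (Thévenin) resistance is R₁‖R₂ = 8.246 kΩ.
Fractional drop under load = R_th/(R_th + R_L) = 8.246 / (8.246 + 1160) = 0.007058.
So the output falls by 0.706 %.

0.706 %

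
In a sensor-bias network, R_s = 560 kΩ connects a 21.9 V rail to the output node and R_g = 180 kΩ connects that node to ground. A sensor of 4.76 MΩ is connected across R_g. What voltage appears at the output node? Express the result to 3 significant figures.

V_out ≈ 5.18 V

The load sits in parallel with R_g: R_g‖R_L = (180 × 4760) / (180 + 4760) = 173.4 kΩ.
V_out = 21.9 × 173.4 / (560 + 173.4) = 21.9 × 173.4/733.4 = 5.18 V.
(Unloaded it would have been 5.33 V.)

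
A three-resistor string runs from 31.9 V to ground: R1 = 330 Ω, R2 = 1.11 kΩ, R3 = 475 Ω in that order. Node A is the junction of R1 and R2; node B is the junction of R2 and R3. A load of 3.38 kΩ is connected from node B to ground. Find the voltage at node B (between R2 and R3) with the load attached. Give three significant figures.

At node B, R3 is in parallel with the load: R3‖R_L = 416.5 Ω.
Below node A the resistance is R2 + (R3‖R_L) = 1526 Ω, so V_A = 31.9 × 1526/1856 = 26.23 V.
Then V_B = V_A × (R3‖R_L)/(R2 + R3‖R_L) = 26.23 × 416.5/1526 = 7.16 V.

V ≈ 7.16 V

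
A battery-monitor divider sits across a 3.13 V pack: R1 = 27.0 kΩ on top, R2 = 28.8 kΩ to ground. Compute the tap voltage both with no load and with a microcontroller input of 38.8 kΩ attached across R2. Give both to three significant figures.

Unloaded: 1.62 V; loaded: 1.19 V

Open-circuit: V = 3.13 × 28.8/(27.0 + 28.8) = 1.62 V.
With the load, R2 becomes R2‖R_L = 16.53 kΩ, so V = 3.13 × 16.53/43.53 = 1.19 V.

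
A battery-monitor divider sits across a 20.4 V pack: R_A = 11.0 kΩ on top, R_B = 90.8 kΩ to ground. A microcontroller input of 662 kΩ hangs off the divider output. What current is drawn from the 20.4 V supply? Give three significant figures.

R_B‖R_L = 79.85 kΩ, so the source sees R_A + R_B‖R_L = 90.85 kΩ.
I = 20.4 V / 90.85 kΩ = 0.225 mA.

I ≈ 0.225 mA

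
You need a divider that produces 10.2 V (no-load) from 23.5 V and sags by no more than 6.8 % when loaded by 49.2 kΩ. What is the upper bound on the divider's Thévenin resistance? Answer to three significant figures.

Loading drop = R_th/(R_th + R_L) ≤ 0.0680, so R_th ≤ R_L · ε/(1−ε) = 49.2 kΩ × 0.0680/0.9320 = 3.59 kΩ.
(Any R1, R2 with R2/(R1+R2) = 0.434 and R1‖R2 ≤ 3.59 kΩ will meet the spec.)

R_th ≤ 3.59 kΩ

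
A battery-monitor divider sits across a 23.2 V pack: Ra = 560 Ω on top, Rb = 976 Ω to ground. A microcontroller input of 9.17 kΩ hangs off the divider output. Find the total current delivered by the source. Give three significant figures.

Rb‖R_L = 882.1 Ω, so the source sees Ra + Rb‖R_L = 1442 Ω.
I = 23.2 V / 1442 Ω = 16.1 mA.

I ≈ 16.1 mA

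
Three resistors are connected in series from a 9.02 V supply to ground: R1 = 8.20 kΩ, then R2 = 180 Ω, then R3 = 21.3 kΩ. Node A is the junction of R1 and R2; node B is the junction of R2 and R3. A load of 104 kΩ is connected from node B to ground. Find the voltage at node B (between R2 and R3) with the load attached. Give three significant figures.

At node B, R3 is in parallel with the load: R3‖R_L = 17680 Ω.
Below node A the resistance is R2 + (R3‖R_L) = 17860 Ω, so V_A = 9.02 × 17860/26060 = 6.182 V.
Then V_B = V_A × (R3‖R_L)/(R2 + R3‖R_L) = 6.182 × 17680/17860 = 6.12 V.

V ≈ 6.12 V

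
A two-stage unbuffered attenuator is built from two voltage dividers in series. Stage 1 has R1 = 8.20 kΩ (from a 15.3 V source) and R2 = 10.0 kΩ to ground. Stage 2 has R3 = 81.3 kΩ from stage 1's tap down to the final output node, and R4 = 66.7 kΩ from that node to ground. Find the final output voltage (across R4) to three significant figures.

Stage 2 presents R3+R4 = 148.0 kΩ as a load on stage 1's tap.
Stage 1's lower leg becomes R2‖(R3+R4) = 9.367 kΩ, so V_mid = 15.3 × 9.367/17.57 = 8.158 V.
Stage 2 is itself unloaded: V_out = V_mid × R4/(R3+R4) = 8.158 × 66.7/148.0 = 3.68 V.

V_out ≈ 3.68 V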